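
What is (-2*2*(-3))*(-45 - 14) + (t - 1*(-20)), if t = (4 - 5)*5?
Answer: -693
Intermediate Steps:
t = -5 (t = -1*5 = -5)
(-2*2*(-3))*(-45 - 14) + (t - 1*(-20)) = (-2*2*(-3))*(-45 - 14) + (-5 - 1*(-20)) = -4*(-3)*(-59) + (-5 + 20) = 12*(-59) + 15 = -708 + 15 = -693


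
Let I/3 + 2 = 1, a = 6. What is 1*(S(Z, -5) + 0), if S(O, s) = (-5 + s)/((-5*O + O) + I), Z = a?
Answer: 10/27 ≈ 0.37037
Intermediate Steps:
Z = 6
I = -3 (I = -6 + 3*1 = -6 + 3 = -3)
S(O, s) = (-5 + s)/(-3 - 4*O) (S(O, s) = (-5 + s)/((-5*O + O) - 3) = (-5 + s)/(-4*O - 3) = (-5 + s)/(-3 - 4*O))
1*(S(Z, -5) + 0) = 1*((5 - 1*(-5))/(3 + 4*6) + 0) = 1*((5 + 5)/(3 + 24) + 0) = 1*(10/27 + 0) = 1*(10/27) = 10/27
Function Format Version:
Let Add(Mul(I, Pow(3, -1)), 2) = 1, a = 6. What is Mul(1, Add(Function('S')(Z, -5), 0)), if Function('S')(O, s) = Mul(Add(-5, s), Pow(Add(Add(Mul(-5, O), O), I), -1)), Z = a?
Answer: Rational(10, 27) ≈ 0.37037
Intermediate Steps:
Z = 6
I = -3 (I = Add(-6, Mul(3, 1)) = Add(-6, 3) = -3)
Function('S')(O, s) = Mul(Pow(Add(-3, Mul(-4, O)), -1), Add(-5, s)) (Function('S')(O, s) = Mul(Add(-5, s), Pow(Add(Add(Mul(-5, O), O), -3), -1)) = Mul(Add(-5, s), Pow(Add(Mul(-4, O), -3), -1)) = Mul(Add(-5, s), Pow(Add(-3, Mul(-4, O)), -1)) = Mul(Pow(Add(-3, Mul(-4, O)), -1), Add(-5, s)))
Mul(1, Add(Function('S')(Z, -5), 0)) = Mul(1, Add(Mul(Pow(Add(3, Mul(4, 6)), -1), Add(5, Mul(-1, -5))), 0)) = Mul(1, Add(Mul(Pow(Add(3, 24), -1), Add(5, 5)), 0)) = Mul(1, Add(Mul(Pow(27, -1), 10), 0)) = Mul(1, Add(Mul(Rational(1, 27), 10), 0)) = Mul(1, Add(Rational(10, 27), 0)) = Mul(1, Rational(10, 27)) = Rational(10, 27)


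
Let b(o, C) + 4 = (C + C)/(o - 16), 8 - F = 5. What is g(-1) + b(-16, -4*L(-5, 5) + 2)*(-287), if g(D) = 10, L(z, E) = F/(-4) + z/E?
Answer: 21111/16 ≈ 1319.4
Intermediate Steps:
F = 3 (F = 8 - 1*5 = 8 - 5 = 3)
L(z, E) = -¾ + z/E (L(z, E) = 3/(-4) + z/E = 3*(-¼) + z/E = -¾ + z/E)
b(o, C) = -4 + 2*C/(-16 + o) (b(o, C) = -4 + (C + C)/(o - 16) = -4 + (2*C)/(-16 + o) = -4 + 2*C/(-16 + o))
g(-1) + b(-16, -4*L(-5, 5) + 2)*(-287) = 10 + (2*(32 + (-4*(-¾ - 5/5) + 2) - 2*(-16))/(-16 - 16))*(-287) = 10 + (2*(32 + (-4*(-¾ - 5*⅕) + 2) + 32)/(-32))*(-287) = 10 + (2*(-1/32)*(32 + (-4*(-¾ - 1) + 2) + 32))*(-287) = 10 + (2*(-1/32)*(32 + (-4*(-7/4) + 2) + 32))*(-287) = 10 + (2*(-1/32)*(32 + (7 + 2) + 32))*(-287) = 10 + (2*(-1/32)*(32 + 9 + 32))*(-287) = 10 + (2*(-1/32)*73)*(-287) = 10 - 73/16*(-287) = 10 + 20951/16 = 21111/16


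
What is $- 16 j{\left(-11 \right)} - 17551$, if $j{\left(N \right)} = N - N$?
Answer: $-17551$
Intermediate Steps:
$j{\left(N \right)} = 0$
$- 16 j{\left(-11 \right)} - 17551 = \left(-16\right) 0 - 17551 = 0 - 17551 = -17551$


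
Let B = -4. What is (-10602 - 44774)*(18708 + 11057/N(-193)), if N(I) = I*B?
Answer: -200096095252/193 ≈ -1.0368e+9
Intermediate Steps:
N(I) = -4*I (N(I) = I*(-4) = -4*I)
(-10602 - 44774)*(18708 + 11057/N(-193)) = (-10602 - 44774)*(18708 + 11057/((-4*(-193)))) = -55376*(18708 + 11057/772) = -55376*14453633/772 = -200096095252/193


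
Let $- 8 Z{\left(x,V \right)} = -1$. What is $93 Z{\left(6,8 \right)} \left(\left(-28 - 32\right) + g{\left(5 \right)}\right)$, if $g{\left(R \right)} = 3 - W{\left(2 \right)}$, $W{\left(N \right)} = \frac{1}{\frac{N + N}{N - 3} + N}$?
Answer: $- \frac{10509}{16} \approx -656.81$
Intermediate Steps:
$W{\left(N \right)} = \frac{1}{N + \frac{2 N}{-3 + N}}$ ($W{\left(N \right)} = \frac{1}{\frac{2 N}{-3 + N} + N} = \frac{1}{N + \frac{2 N}{-3 + N}}$)
$Z{\left(x,V \right)} = \frac{1}{8}$ ($Z{\left(x,V \right)} = \left(- \frac{1}{8}\right) \left(-1\right) = \frac{1}{8}$)
$g{\left(R \right)} = \frac{7}{2}$ ($g{\left(R \right)} = 3 - \frac{-3 + 2}{2 \left(-1 + 2\right)} = 3 - \frac{1}{2} \cdot 1^{-1} \left(-1\right) = 3 - \frac{1}{2} \cdot 1 \left(-1\right) = 3 - - \frac{1}{2} = 3 + \frac{1}{2} = \frac{7}{2}$)
$93 Z{\left(6,8 \right)} \left(\left(-28 - 32\right) + g{\left(5 \right)}\right) = 93 \cdot \frac{1}{8} \left(\left(-28 - 32\right) + \frac{7}{2}\right) = \frac{93 \left(-60 + \frac{7}{2}\right)}{8} = \frac{93}{8} \left(- \frac{113}{2}\right) = - \frac{10509}{16}$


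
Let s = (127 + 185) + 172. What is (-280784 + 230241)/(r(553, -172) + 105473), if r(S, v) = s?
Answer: -50543/105957 ≈ -0.47701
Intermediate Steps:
s = 484 (s = 312 + 172 = 484)
r(S, v) = 484
(-280784 + 230241)/(r(553, -172) + 105473) = (-280784 + 230241)/(484 + 105473) = -50543/105957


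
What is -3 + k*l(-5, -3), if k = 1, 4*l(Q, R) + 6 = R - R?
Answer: -9/2 ≈ -4.5000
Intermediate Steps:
l(Q, R) = -3/2 (l(Q, R) = -3/2 + (R - R)/4 = -3/2 + (1/4)*0 = -3/2 + 0 = -3/2)
-3 + k*l(-5, -3) = -3 + 1*(-3/2) = -3 - 3/2 = -9/2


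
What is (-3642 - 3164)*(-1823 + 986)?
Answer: 5696622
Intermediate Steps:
(-3642 - 3164)*(-1823 + 986) = -6806*(-837) = 5696622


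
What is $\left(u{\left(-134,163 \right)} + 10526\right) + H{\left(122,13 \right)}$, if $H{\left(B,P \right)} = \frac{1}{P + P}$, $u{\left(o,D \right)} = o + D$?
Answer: $\frac{274431}{26} \approx 10555.0$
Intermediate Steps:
$u{\left(o,D \right)} = D + o$
$H{\left(B,P \right)} = \frac{1}{2 P}$
$\left(u{\left(-134,163 \right)} + 10526\right) + H{\left(122,13 \right)} = \left(\left(163 - 134\right) + 10526\right) + \frac{1}{2 \cdot 13} = \left(29 + 10526\right) + \frac{1}{2} \cdot \frac{1}{13} = 10555 + \frac{1}{26} = \frac{274431}{26}$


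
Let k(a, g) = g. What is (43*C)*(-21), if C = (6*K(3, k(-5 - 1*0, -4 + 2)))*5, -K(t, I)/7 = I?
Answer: -379260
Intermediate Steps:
K(t, I) = -7*I
C = 420 (C = (6*(-7*(-4 + 2)))*5 = (6*(-7*(-2)))*5 = (6*14)*5 = 84*5 = 420)
(43*C)*(-21) = (43*420)*(-21) = 18060*(-21) = -379260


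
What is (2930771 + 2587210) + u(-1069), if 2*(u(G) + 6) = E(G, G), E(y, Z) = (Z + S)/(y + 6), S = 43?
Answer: 5865607938/1063 ≈ 5.5180e+6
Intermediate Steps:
E(y, Z) = (43 + Z)/(6 + y) (E(y, Z) = (Z + 43)/(y + 6) = (43 + Z)/(6 + y))
u(G) = -6 + (43 + G)/(2*(6 + G)) (u(G) = -6 + ((43 + G)/(6 + G))/2 = -6 + (43 + G)/(2*(6 + G)))
(2930771 + 2587210) + u(-1069) = (2930771 + 2587210) + (-29 - 11*(-1069))/(2*(6 - 1069)) = 5517981 + (1/2)*(-29 + 11759)/(-1063) = 5517981 + (1/2)*(-1/1063)*11730 = 5517981 - 5865/1063 = 5865607938/1063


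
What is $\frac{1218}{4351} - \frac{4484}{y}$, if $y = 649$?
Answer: $- \frac{317278}{47861} \approx -6.6292$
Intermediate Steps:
$\frac{1218}{4351} - \frac{4484}{y} = \frac{1218}{4351} - \frac{4484}{649} = 1218 \cdot \frac{1}{4351} - \frac{76}{11} = \frac{1218}{4351} - \frac{76}{11} = - \frac{317278}{47861}$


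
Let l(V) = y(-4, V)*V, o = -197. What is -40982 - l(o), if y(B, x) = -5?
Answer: -41967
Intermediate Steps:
l(V) = -5*V
-40982 - l(o) = -40982 - (-5)*(-197) = -40982 - 1*985 = -40982 - 985 = -41967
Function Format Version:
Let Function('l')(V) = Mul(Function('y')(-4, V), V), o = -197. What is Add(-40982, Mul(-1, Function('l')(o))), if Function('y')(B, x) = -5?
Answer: -41967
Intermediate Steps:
Function('l')(V) = Mul(-5, V)
Add(-40982, Mul(-1, Function('l')(o))) = Add(-40982, Mul(-1, Mul(-5, -197))) = Add(-40982, Mul(-1, 985)) = Add(-40982, -985) = -41967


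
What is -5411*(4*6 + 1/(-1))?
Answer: -124453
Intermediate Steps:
-5411*(4*6 + 1/(-1)) = -5411*(24 - 1) = -5411*23 = -124453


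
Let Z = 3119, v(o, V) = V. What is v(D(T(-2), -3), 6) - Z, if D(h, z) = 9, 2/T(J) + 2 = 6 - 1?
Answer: -3113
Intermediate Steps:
T(J) = ⅔ (T(J) = 2/(-2 + (6 - 1)) = 2/(-2 + 5) = 2/3 = 2*(⅓) = ⅔)
v(D(T(-2), -3), 6) - Z = 6 - 1*3119 = 6 - 3119 = -3113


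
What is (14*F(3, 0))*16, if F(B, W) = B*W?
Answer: 0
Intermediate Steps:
(14*F(3, 0))*16 = (14*(3*0))*16 = (14*0)*16 = 0*16 = 0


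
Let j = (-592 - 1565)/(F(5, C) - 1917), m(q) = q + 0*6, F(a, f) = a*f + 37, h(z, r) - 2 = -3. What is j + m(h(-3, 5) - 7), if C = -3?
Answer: -13003/1895 ≈ -6.8617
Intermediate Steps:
h(z, r) = -1 (h(z, r) = 2 - 3 = -1)
F(a, f) = 37 + a*f
m(q) = q (m(q) = q + 0 = q)
j = 2157/1895 (j = (-592 - 1565)/((37 + 5*(-3)) - 1917) = -2157/((37 - 15) - 1917) = -2157/(22 - 1917) = -2157/(-1895) = -2157*(-1/1895) = 2157/1895 ≈ 1.1383)
j + m(h(-3, 5) - 7) = 2157/1895 + (-1 - 7) = 2157/1895 - 8 = -13003/1895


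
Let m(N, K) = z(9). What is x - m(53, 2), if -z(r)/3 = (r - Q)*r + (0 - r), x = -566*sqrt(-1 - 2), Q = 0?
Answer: 216 - 566*I*sqrt(3) ≈ 216.0 - 980.34*I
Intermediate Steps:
x = -566*I*sqrt(3) ≈ -980.34*I
z(r) = -3*r**2 + 3*r (z(r) = -3*((r - 1*0)*r + (0 - r)) = -3*((r + 0)*r - r) = -3*(r*r - r) = -3*(r**2 - r) = -3*r**2 + 3*r)
m(N, K) = -216 (m(N, K) = 3*9*(1 - 1*9) = 3*9*(1 - 9) = 3*9*(-8) = -216)
x - m(53, 2) = -566*I*sqrt(3) - 1*(-216) = -566*I*sqrt(3) + 216 = 216 - 566*I*sqrt(3)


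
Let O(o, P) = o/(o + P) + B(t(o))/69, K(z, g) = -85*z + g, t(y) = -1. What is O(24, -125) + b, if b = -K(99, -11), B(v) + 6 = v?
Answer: 58718431/6969 ≈ 8425.7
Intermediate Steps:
B(v) = -6 + v
K(z, g) = g - 85*z
O(o, P) = -7/69 + o/(P + o) (O(o, P) = o/(o + P) + (-6 - 1)/69 = o/(P + o) - 7*1/69 = o/(P + o) - 7/69 = -7/69 + o/(P + o))
b = 8426 (b = -(-11 - 85*99) = -(-11 - 8415) = -1*(-8426) = 8426)
O(24, -125) + b = (-7*(-125) + 62*24)/(69*(-125 + 24)) + 8426 = (1/69)*(875 + 1488)/(-101) + 8426 = (1/69)*(-1/101)*2363 + 8426 = -2363/6969 + 8426 = 58718431/6969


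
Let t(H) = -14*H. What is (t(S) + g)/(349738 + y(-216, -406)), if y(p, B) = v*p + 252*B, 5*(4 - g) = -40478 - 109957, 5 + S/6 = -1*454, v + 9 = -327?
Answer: 68647/320002 ≈ 0.21452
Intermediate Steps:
v = -336 (v = -9 - 327 = -336)
S = -2754 (S = -30 + 6*(-1*454) = -30 + 6*(-454) = -30 - 2724 = -2754)
g = 30091 (g = 4 - (-40478 - 109957)/5 = 4 - ⅕*(-150435) = 4 + 30087 = 30091)
y(p, B) = -336*p + 252*B
(t(S) + g)/(349738 + y(-216, -406)) = (-14*(-2754) + 30091)/(349738 + (-336*(-216) + 252*(-406))) = (38556 + 30091)/(349738 + (72576 - 102312)) = 68647/(349738 - 29736) = 68647/320002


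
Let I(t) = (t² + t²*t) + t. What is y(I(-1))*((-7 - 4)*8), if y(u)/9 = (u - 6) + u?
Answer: 6336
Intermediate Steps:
I(t) = t + t² + t³ (I(t) = (t² + t³) + t = t + t² + t³)
y(u) = -54 + 18*u (y(u) = 9*((u - 6) + u) = 9*((-6 + u) + u) = 9*(-6 + 2*u) = -54 + 18*u)
y(I(-1))*((-7 - 4)*8) = (-54 + 18*(-(1 - 1 + (-1)²)))*((-7 - 4)*8) = (-54 + 18*(-(1 - 1 + 1)))*(-11*8) = (-54 + 18*(-1*1))*(-88) = (-54 + 18*(-1))*(-88) = (-54 - 18)*(-88) = -72*(-88) = 6336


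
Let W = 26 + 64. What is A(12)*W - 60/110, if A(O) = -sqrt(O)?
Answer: -6/11 - 180*sqrt(3) ≈ -312.31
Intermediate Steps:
W = 90
A(12)*W - 60/110 = -sqrt(12)*90 - 60/110 = -2*sqrt(3)*90 - 60*1/110 = -2*sqrt(3)*90 - 6/11 = -180*sqrt(3) - 6/11 = -6/11 - 180*sqrt(3)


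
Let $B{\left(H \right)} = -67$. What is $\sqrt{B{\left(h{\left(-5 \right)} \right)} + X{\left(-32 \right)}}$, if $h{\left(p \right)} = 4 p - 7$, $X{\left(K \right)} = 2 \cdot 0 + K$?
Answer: $3 i \sqrt{11} \approx 9.9499 i$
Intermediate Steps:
$X{\left(K \right)} = K$ ($X{\left(K \right)} = 0 + K = K$)
$h{\left(p \right)} = -7 + 4 p$
$\sqrt{B{\left(h{\left(-5 \right)} \right)} + X{\left(-32 \right)}} = \sqrt{-67 - 32} = \sqrt{-99} = 3 i \sqrt{11}$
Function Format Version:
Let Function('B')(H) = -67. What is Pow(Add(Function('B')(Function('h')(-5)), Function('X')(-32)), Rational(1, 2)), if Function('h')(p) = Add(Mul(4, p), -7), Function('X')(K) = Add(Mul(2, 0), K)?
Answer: Mul(3, I, Pow(11, Rational(1, 2))) ≈ Mul(9.9499, I)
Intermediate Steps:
Function('X')(K) = K (Function('X')(K) = Add(0, K) = K)
Function('h')(p) = Add(-7, Mul(4, p))
Pow(Add(Function('B')(Function('h')(-5)), Function('X')(-32)), Rational(1, 2)) = Pow(Add(-67, -32), Rational(1, 2)) = Pow(-99, Rational(1, 2)) = Mul(3, I, Pow(11, Rational(1, 2)))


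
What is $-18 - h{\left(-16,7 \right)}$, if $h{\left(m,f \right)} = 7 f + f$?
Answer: $-74$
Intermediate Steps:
$h{\left(m,f \right)} = 8 f$
$-18 - h{\left(-16,7 \right)} = -18 - 8 \cdot 7 = -18 - 56 = -74$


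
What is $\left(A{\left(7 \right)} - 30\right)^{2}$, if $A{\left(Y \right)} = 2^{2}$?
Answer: $676$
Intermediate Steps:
$A{\left(Y \right)} = 4$
$\left(A{\left(7 \right)} - 30\right)^{2} = \left(4 - 30\right)^{2} = \left(-26\right)^{2} = 676$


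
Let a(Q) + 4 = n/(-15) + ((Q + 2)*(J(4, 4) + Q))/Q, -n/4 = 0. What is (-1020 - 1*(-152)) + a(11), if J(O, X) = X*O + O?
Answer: -9189/11 ≈ -835.36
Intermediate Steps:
J(O, X) = O + O*X (J(O, X) = O*X + O = O + O*X)
n = 0 (n = -4*0 = 0)
a(Q) = -4 + (2 + Q)*(20 + Q)/Q (a(Q) = -4 + (0/(-15) + ((Q + 2)*(4*(1 + 4) + Q))/Q) = -4 + (0*(-1/15) + ((2 + Q)*(4*5 + Q))/Q) = -4 + (0 + ((2 + Q)*(20 + Q))/Q) = -4 + (0 + (2 + Q)*(20 + Q)/Q) = -4 + (2 + Q)*(20 + Q)/Q)
(-1020 - 1*(-152)) + a(11) = (-1020 - 1*(-152)) + (18 + 11 + 40/11) = (-1020 + 152) + (18 + 11 + 40*(1/11)) = -868 + (18 + 11 + 40/11) = -868 + 359/11 = -9189/11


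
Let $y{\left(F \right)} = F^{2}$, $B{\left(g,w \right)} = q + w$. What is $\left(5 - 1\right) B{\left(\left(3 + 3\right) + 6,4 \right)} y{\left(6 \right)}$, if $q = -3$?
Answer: $144$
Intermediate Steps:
$B{\left(g,w \right)} = -3 + w$
$\left(5 - 1\right) B{\left(\left(3 + 3\right) + 6,4 \right)} y{\left(6 \right)} = \left(5 - 1\right) \left(-3 + 4\right) 6^{2} = \left(5 - 1\right) 1 \cdot 36 = 4 \cdot 1 \cdot 36 = 4 \cdot 36 = 144$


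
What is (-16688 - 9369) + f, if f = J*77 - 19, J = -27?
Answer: -28155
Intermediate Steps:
f = -2098 (f = -27*77 - 19 = -2079 - 19 = -2098)
(-16688 - 9369) + f = (-16688 - 9369) - 2098 = -26057 - 2098 = -28155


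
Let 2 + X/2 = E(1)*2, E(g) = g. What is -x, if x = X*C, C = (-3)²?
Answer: 0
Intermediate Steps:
X = 0 (X = -4 + 2*(1*2) = -4 + 2*2 = -4 + 4 = 0)
C = 9
x = 0 (x = 0*9 = 0)
-x = -1*0 = 0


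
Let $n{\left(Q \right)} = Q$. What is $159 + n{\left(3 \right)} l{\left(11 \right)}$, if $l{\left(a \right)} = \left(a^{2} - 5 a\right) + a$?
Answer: $390$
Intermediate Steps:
$l{\left(a \right)} = a^{2} - 4 a$
$159 + n{\left(3 \right)} l{\left(11 \right)} = 159 + 3 \cdot 11 \left(-4 + 11\right) = 159 + 3 \cdot 11 \cdot 7 = 159 + 3 \cdot 77 = 159 + 231 = 390$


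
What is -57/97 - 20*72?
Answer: -139737/97 ≈ -1440.6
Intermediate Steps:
-57/97 - 20*72 = -57*1/97 - 1440 = -57/97 - 1440 = -139737/97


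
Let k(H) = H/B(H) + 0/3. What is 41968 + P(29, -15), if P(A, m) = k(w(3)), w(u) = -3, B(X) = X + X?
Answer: 83937/2 ≈ 41969.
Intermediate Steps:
B(X) = 2*X
k(H) = ½ (k(H) = H/((2*H)) + 0/3 = H*(1/(2*H)) + 0*(⅓) = ½ + 0 = ½)
P(A, m) = ½
41968 + P(29, -15) = 41968 + ½ = 83937/2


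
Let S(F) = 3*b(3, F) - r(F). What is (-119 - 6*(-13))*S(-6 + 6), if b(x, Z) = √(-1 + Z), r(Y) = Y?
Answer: -123*I ≈ -123.0*I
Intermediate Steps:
S(F) = -F + 3*√(-1 + F) (S(F) = 3*√(-1 + F) - F = -F + 3*√(-1 + F))
(-119 - 6*(-13))*S(-6 + 6) = (-119 - 6*(-13))*(-(-6 + 6) + 3*√(-1 + (-6 + 6))) = (-119 + 78)*(-1*0 + 3*√(-1 + 0)) = -41*(0 + 3*√(-1)) = -41*(0 + 3*I) = -123*I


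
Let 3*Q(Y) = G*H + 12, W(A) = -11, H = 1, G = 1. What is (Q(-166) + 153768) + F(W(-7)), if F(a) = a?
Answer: 461284/3 ≈ 1.5376e+5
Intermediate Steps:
Q(Y) = 13/3 (Q(Y) = (1*1 + 12)/3 = (1 + 12)/3 = (1/3)*13 = 13/3)
(Q(-166) + 153768) + F(W(-7)) = (13/3 + 153768) - 11 = 461317/3 - 11 = 461284/3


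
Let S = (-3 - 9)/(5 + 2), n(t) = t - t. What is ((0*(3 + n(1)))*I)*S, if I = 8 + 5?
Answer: 0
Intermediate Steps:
n(t) = 0
I = 13
S = -12/7 ≈ -1.7143
((0*(3 + n(1)))*I)*S = ((0*(3 + 0))*13)*(-12/7) = ((0*3)*13)*(-12/7) = (0*13)*(-12/7) = 0*(-12/7) = 0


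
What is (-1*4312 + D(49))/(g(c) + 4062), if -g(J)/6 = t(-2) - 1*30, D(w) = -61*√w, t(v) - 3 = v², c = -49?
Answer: -677/600 ≈ -1.1283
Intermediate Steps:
t(v) = 3 + v²
g(J) = 138 (g(J) = -6*((3 + (-2)²) - 1*30) = -6*((3 + 4) - 30) = -6*(7 - 30) = -6*(-23) = 138)
(-1*4312 + D(49))/(g(c) + 4062) = (-1*4312 - 61*√49)/(138 + 4062) = (-4312 - 61*7)/4200 = (-4312 - 427)*(1/4200) = -4739*1/4200 = -677/600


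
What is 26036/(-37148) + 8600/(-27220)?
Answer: -12852159/12639607 ≈ -1.0168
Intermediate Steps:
26036/(-37148) + 8600/(-27220) = 26036*(-1/37148) + 8600*(-1/27220) = -6509/9287 - 430/1361 = -12852159/12639607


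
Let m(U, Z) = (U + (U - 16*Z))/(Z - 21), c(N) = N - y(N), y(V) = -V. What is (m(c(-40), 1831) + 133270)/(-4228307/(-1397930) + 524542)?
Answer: 33716567986492/132723177972427 ≈ 0.25404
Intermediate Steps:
c(N) = 2*N (c(N) = N - (-1)*N = N + N = 2*N)
m(U, Z) = (-16*Z + 2*U)/(-21 + Z)
(m(c(-40), 1831) + 133270)/(-4228307/(-1397930) + 524542) = (2*(2*(-40) - 8*1831)/(-21 + 1831) + 133270)/(-4228307/(-1397930) + 524542) = (2*(-80 - 14648)/1810 + 133270)/(-4228307*(-1/1397930) + 524542) = (2*(1/1810)*(-14728) + 133270)/(4228307/1397930 + 524542) = (-14728/905 + 133270)/(733277226367/1397930) = (120594622/905)*(1397930/733277226367) = 33716567986492/132723177972427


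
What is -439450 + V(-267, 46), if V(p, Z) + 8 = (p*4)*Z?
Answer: -488586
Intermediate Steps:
V(p, Z) = -8 + 4*Z*p (V(p, Z) = -8 + (p*4)*Z = -8 + (4*p)*Z = -8 + 4*Z*p)
-439450 + V(-267, 46) = -439450 + (-8 + 4*46*(-267)) = -439450 + (-8 - 49128) = -439450 - 49136 = -488586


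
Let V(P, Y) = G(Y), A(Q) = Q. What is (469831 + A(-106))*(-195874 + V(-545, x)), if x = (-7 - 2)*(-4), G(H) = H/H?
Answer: -92006444925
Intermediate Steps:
G(H) = 1
x = 36 (x = -9*(-4) = 36)
V(P, Y) = 1
(469831 + A(-106))*(-195874 + V(-545, x)) = (469831 - 106)*(-195874 + 1) = 469725*(-195873) = -92006444925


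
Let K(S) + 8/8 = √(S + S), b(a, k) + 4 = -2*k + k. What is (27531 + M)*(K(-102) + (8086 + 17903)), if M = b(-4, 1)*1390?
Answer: 534859028 + 41162*I*√51 ≈ 5.3486e+8 + 2.9396e+5*I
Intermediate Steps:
b(a, k) = -4 - k (b(a, k) = -4 + (-2*k + k) = -4 - k)
K(S) = -1 + √2*√S (K(S) = -1 + √(S + S) = -1 + √(2*S) = -1 + √2*√S)
M = -6950 (M = (-4 - 1*1)*1390 = (-4 - 1)*1390 = -5*1390 = -6950)
(27531 + M)*(K(-102) + (8086 + 17903)) = (27531 - 6950)*((-1 + √2*√(-102)) + (8086 + 17903)) = 20581*((-1 + √2*(I*√102)) + 25989) = 20581*((-1 + 2*I*√51) + 25989) = 20581*(25988 + 2*I*√51) = 534859028 + 41162*I*√51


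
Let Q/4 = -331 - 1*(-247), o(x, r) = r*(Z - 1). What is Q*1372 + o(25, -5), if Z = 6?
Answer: -461017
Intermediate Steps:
o(x, r) = 5*r (o(x, r) = r*(6 - 1) = r*5 = 5*r)
Q = -336 (Q = 4*(-331 - 1*(-247)) = 4*(-331 + 247) = 4*(-84) = -336)
Q*1372 + o(25, -5) = -336*1372 + 5*(-5) = -460992 - 25 = -461017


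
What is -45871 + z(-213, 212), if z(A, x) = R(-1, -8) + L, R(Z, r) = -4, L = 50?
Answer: -45825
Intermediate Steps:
z(A, x) = 46 (z(A, x) = -4 + 50 = 46)
-45871 + z(-213, 212) = -45871 + 46 = -45825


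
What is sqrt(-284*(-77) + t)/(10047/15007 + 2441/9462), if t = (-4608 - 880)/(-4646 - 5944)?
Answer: 94664156*sqrt(153282048045)/232444853765 ≈ 159.45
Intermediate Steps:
t = 2744/5295 (t = -5488/(-10590) = -5488*(-1/10590) = 2744/5295 ≈ 0.51822)
sqrt(-284*(-77) + t)/(10047/15007 + 2441/9462) = sqrt(-284*(-77) + 2744/5295)/(10047/15007 + 2441/9462) = sqrt(21868 + 2744/5295)/(10047*(1/15007) + 2441*(1/9462)) = sqrt(115793804/5295)/(10047/15007 + 2441/9462) = (2*sqrt(153282048045)/5295)/(131696801/141996234) = (2*sqrt(153282048045)/5295)*(141996234/131696801) = 94664156*sqrt(153282048045)/232444853765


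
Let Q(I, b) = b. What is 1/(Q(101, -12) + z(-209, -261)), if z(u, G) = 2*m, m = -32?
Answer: -1/76 ≈ -0.013158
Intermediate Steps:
z(u, G) = -64 (z(u, G) = 2*(-32) = -64)
1/(Q(101, -12) + z(-209, -261)) = 1/(-12 - 64) = 1/(-76) = -1/76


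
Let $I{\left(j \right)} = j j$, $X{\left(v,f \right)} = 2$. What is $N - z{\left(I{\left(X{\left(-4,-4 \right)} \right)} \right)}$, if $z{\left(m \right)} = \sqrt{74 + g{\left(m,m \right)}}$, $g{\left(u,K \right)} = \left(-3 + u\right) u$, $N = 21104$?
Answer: $21104 - \sqrt{78} \approx 21095.0$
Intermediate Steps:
$g{\left(u,K \right)} = u \left(-3 + u\right)$
$I{\left(j \right)} = j^{2}$
$z{\left(m \right)} = \sqrt{74 + m \left(-3 + m\right)}$
$N - z{\left(I{\left(X{\left(-4,-4 \right)} \right)} \right)} = 21104 - \sqrt{74 + 2^{2} \left(-3 + 2^{2}\right)} = 21104 - \sqrt{74 + 4 \left(-3 + 4\right)} = 21104 - \sqrt{74 + 4 \cdot 1} = 21104 - \sqrt{74 + 4} = 21104 - \sqrt{78}$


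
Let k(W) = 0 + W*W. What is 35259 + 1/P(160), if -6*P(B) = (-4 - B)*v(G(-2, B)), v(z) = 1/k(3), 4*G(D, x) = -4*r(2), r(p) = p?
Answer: 2891265/82 ≈ 35259.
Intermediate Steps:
k(W) = W² (k(W) = 0 + W² = W²)
G(D, x) = -2 (G(D, x) = (-4*2)/4 = (¼)*(-8) = -2)
v(z) = ⅑ (v(z) = 1/(3²) = 1/9 = ⅑)
P(B) = 2/27 + B/54 (P(B) = -(-4 - B)/(6*9) = -(-4/9 - B/9)/6 = 2/27 + B/54)
35259 + 1/P(160) = 35259 + 1/(2/27 + (1/54)*160) = 35259 + 1/(2/27 + 80/27) = 35259 + 1/(82/27) = 35259 + 27/82 = 2891265/82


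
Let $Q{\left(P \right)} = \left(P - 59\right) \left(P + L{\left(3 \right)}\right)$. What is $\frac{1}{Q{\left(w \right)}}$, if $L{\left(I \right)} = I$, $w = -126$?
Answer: $\frac{1}{22755} \approx 4.3946 \cdot 10^{-5}$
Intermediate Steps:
$Q{\left(P \right)} = \left(-59 + P\right) \left(3 + P\right)$ ($Q{\left(P \right)} = \left(P - 59\right) \left(P + 3\right) = \left(-59 + P\right) \left(3 + P\right)$)
$\frac{1}{Q{\left(w \right)}} = \frac{1}{-177 + \left(-126\right)^{2} - -7056} = \frac{1}{-177 + 15876 + 7056} = \frac{1}{22755}$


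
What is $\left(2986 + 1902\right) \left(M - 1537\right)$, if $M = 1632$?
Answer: $464360$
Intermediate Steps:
$\left(2986 + 1902\right) \left(M - 1537\right) = \left(2986 + 1902\right) \left(1632 - 1537\right) = 4888 \cdot 95 = 464360$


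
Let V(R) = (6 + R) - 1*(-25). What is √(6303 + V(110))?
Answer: 6*√179 ≈ 80.275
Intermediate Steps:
V(R) = 31 + R (V(R) = (6 + R) + 25 = 31 + R)
√(6303 + V(110)) = √(6303 + (31 + 110)) = √(6303 + 141) = √6444 = 6*√179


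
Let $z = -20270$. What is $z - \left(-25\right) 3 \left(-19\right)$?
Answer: $-21695$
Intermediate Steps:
$z - \left(-25\right) 3 \left(-19\right) = -20270 - \left(-25\right) 3 \left(-19\right) = -20270 - \left(-75\right) \left(-19\right) = -20270 - 1425 = -21695$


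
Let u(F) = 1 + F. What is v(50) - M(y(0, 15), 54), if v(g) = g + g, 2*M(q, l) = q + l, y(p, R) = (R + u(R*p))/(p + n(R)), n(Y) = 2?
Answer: 69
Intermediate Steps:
y(p, R) = (1 + R + R*p)/(2 + p) (y(p, R) = (R + (1 + R*p))/(p + 2) = (1 + R + R*p)/(2 + p))
M(q, l) = l/2 + q/2 (M(q, l) = (q + l)/2 = (l + q)/2 = l/2 + q/2)
v(g) = 2*g
v(50) - M(y(0, 15), 54) = 2*50 - ((½)*54 + ((1 + 15 + 15*0)/(2 + 0))/2) = 100 - (27 + ((1 + 15 + 0)/2)/2) = 100 - (27 + ((½)*16)/2) = 100 - (27 + (½)*8) = 100 - (27 + 4) = 100 - 1*31 = 100 - 31 = 69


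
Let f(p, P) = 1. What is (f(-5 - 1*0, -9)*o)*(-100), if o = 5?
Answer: -500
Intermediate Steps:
(f(-5 - 1*0, -9)*o)*(-100) = (1*5)*(-100) = 5*(-100) = -500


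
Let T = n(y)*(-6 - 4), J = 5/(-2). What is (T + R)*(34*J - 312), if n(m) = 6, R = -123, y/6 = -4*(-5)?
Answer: 72651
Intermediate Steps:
y = 120 (y = 6*(-4*(-5)) = 6*20 = 120)
J = -5/2 (J = 5*(-1/2) = -5/2 ≈ -2.5000)
T = -60 (T = 6*(-6 - 4) = 6*(-10) = -60)
(T + R)*(34*J - 312) = (-60 - 123)*(34*(-5/2) - 312) = -183*(-85 - 312) = -183*(-397) = 72651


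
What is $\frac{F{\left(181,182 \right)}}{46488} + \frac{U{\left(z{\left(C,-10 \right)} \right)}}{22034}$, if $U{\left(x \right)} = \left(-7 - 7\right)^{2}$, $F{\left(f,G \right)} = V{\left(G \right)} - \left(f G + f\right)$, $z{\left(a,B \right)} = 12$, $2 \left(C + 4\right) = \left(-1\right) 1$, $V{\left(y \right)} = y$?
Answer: $- \frac{358355173}{512158296} \approx -0.6997$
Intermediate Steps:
$C = - \frac{9}{2}$ ($C = -4 + \frac{\left(-1\right) 1}{2} = -4 + \frac{1}{2} \left(-1\right) = -4 - \frac{1}{2} = - \frac{9}{2} \approx -4.5$)
$F{\left(f,G \right)} = G - f - G f$ ($F{\left(f,G \right)} = G - \left(f G + f\right) = G - \left(G f + f\right) = G - \left(f + G f\right) = G - f - G f$)
$U{\left(x \right)} = 196$ ($U{\left(x \right)} = \left(-14\right)^{2} = 196$)
$\frac{F{\left(181,182 \right)}}{46488} + \frac{U{\left(z{\left(C,-10 \right)} \right)}}{22034} = \frac{182 - 181 - 182 \cdot 181}{46488} + \frac{196}{22034} = \left(182 - 181 - 32942\right) \frac{1}{46488} + 196 \cdot \frac{1}{22034} = \left(-32941\right) \frac{1}{46488} + \frac{98}{11017} = - \frac{32941}{46488} + \frac{98}{11017} = - \frac{358355173}{512158296}$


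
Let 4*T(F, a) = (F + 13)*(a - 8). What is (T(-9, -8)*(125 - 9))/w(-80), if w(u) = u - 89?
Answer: 1856/169 ≈ 10.982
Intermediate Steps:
w(u) = -89 + u
T(F, a) = (-8 + a)*(13 + F)/4 (T(F, a) = ((F + 13)*(a - 8))/4 = ((13 + F)*(-8 + a))/4 = ((-8 + a)*(13 + F))/4 = (-8 + a)*(13 + F)/4)
(T(-9, -8)*(125 - 9))/w(-80) = ((-26 - 2*(-9) + (13/4)*(-8) + (¼)*(-9)*(-8))*(125 - 9))/(-89 - 80) = ((-26 + 18 - 26 + 18)*116)/(-169) = -16*116*(-1/169) = -1856*(-1/169) = 1856/169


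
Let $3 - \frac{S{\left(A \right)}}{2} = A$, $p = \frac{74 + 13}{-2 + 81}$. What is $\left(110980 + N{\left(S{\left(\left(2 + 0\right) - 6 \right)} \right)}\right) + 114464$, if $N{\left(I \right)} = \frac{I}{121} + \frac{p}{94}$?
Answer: $\frac{202571918915}{898546} \approx 2.2544 \cdot 10^{5}$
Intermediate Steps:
$p = \frac{87}{79} \approx 1.1013$
$S{\left(A \right)} = 6 - 2 A$
$N{\left(I \right)} = \frac{87}{7426} + \frac{I}{121}$ ($N{\left(I \right)} = \frac{I}{121} + \frac{87}{79 \cdot 94} = I \frac{1}{121} + \frac{87}{79} \cdot \frac{1}{94} = \frac{I}{121} + \frac{87}{7426} = \frac{87}{7426} + \frac{I}{121}$)
$\left(110980 + N{\left(S{\left(\left(2 + 0\right) - 6 \right)} \right)}\right) + 114464 = \left(110980 + \left(\frac{87}{7426} + \frac{6 - 2 \left(\left(2 + 0\right) - 6\right)}{121}\right)\right) + 114464 = \left(110980 + \left(\frac{87}{7426} + \frac{6 - 2 \left(2 - 6\right)}{121}\right)\right) + 114464 = \left(110980 + \left(\frac{87}{7426} + \frac{6 - -8}{121}\right)\right) + 114464 = \left(110980 + \left(\frac{87}{7426} + \frac{6 + 8}{121}\right)\right) + 114464 = \left(110980 + \left(\frac{87}{7426} + \frac{1}{121} \cdot 14\right)\right) + 114464 = \left(110980 + \left(\frac{87}{7426} + \frac{14}{121}\right)\right) + 114464 = \left(110980 + \frac{114491}{898546}\right) + 114464 = \frac{99720749571}{898546} + 114464 = \frac{202571918915}{898546}$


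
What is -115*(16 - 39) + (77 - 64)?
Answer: 2658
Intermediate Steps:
-115*(16 - 39) + (77 - 64) = -115*(-23) + 13 = 2645 + 13 = 2658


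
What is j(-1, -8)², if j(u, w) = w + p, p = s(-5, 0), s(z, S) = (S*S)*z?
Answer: 64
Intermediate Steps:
s(z, S) = z*S² (s(z, S) = S²*z = z*S²)
p = 0 (p = -5*0² = -5*0 = 0)
j(u, w) = w (j(u, w) = w + 0 = w)
j(-1, -8)² = (-8)² = 64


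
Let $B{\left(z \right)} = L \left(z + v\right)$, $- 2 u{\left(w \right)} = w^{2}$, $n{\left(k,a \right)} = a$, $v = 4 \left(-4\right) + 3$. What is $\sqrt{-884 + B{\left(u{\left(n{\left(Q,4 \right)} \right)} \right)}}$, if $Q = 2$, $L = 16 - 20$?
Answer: $20 i \sqrt{2} \approx 28.284 i$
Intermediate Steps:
$L = -4$
$v = -13$ ($v = -16 + 3 = -13$)
$u{\left(w \right)} = - \frac{w^{2}}{2}$
$B{\left(z \right)} = 52 - 4 z$ ($B{\left(z \right)} = - 4 \left(z - 13\right) = - 4 \left(-13 + z\right) = 52 - 4 z$)
$\sqrt{-884 + B{\left(u{\left(n{\left(Q,4 \right)} \right)} \right)}} = \sqrt{-884 + \left(52 - 4 \left(- \frac{4^{2}}{2}\right)\right)} = \sqrt{-884 + \left(52 - 4 \left(\left(- \frac{1}{2}\right) 16\right)\right)} = \sqrt{-884 + \left(52 - -32\right)} = \sqrt{-884 + \left(52 + 32\right)} = \sqrt{-884 + 84} = \sqrt{-800} = 20 i \sqrt{2}$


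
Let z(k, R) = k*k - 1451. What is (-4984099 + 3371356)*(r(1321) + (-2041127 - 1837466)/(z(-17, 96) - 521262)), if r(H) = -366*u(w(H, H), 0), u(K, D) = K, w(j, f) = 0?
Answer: -6255173710599/522424 ≈ -1.1973e+7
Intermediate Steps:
r(H) = 0 (r(H) = -366*0 = 0)
z(k, R) = -1451 + k**2 (z(k, R) = k**2 - 1451 = -1451 + k**2)
(-4984099 + 3371356)*(r(1321) + (-2041127 - 1837466)/(z(-17, 96) - 521262)) = (-4984099 + 3371356)*(0 + (-2041127 - 1837466)/((-1451 + (-17)**2) - 521262)) = -1612743*(0 - 3878593/((-1451 + 289) - 521262)) = -1612743*(0 - 3878593/(-1162 - 521262)) = -1612743*(0 - 3878593/(-522424)) = -1612743*(0 - 3878593*(-1/522424)) = -1612743*(0 + 3878593/522424) = -1612743*3878593/522424 = -6255173710599/522424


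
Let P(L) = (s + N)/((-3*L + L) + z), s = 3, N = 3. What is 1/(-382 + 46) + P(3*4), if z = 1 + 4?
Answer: -2035/6384 ≈ -0.31877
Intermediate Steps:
z = 5
P(L) = 6/(5 - 2*L) (P(L) = (3 + 3)/((-3*L + L) + 5) = 6/(-2*L + 5) = 6/(5 - 2*L))
1/(-382 + 46) + P(3*4) = 1/(-382 + 46) - 6/(-5 + 2*(3*4)) = 1/(-336) - 6/(-5 + 2*12) = -1/336 - 6/(-5 + 24) = -1/336 - 6/19 = -2035/6384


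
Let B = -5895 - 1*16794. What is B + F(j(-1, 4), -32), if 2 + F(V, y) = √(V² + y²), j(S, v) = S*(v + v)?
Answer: -22691 + 8*√17 ≈ -22658.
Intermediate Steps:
j(S, v) = 2*S*v (j(S, v) = S*(2*v) = 2*S*v)
F(V, y) = -2 + √(V² + y²)
B = -22689 (B = -5895 - 16794 = -22689)
B + F(j(-1, 4), -32) = -22689 + (-2 + √((2*(-1)*4)² + (-32)²)) = -22689 + (-2 + √((-8)² + 1024)) = -22689 + (-2 + √(64 + 1024)) = -22689 + (-2 + √1088) = -22689 + (-2 + 8*√17) = -22691 + 8*√17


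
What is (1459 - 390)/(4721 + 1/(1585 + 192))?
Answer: 1899613/8389218 ≈ 0.22643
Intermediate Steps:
(1459 - 390)/(4721 + 1/(1585 + 192)) = 1069/(4721 + 1/1777) = 1069/(8389218/1777) = 1069*(1777/8389218) = 1899613/8389218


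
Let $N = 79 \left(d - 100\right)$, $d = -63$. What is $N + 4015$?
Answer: $-8862$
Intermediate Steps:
$N = -12877$ ($N = 79 \left(-63 - 100\right) = 79 \left(-163\right) = -12877$)
$N + 4015 = -12877 + 4015 = -8862$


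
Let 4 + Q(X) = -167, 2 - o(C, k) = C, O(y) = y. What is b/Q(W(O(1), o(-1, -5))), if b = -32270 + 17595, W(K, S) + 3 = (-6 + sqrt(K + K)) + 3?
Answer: 14675/171 ≈ 85.819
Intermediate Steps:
o(C, k) = 2 - C
W(K, S) = -6 + sqrt(2)*sqrt(K) (W(K, S) = -3 + ((-6 + sqrt(K + K)) + 3) = -3 + ((-6 + sqrt(2*K)) + 3) = -3 + ((-6 + sqrt(2)*sqrt(K)) + 3) = -3 + (-3 + sqrt(2)*sqrt(K)) = -6 + sqrt(2)*sqrt(K))
Q(X) = -171 (Q(X) = -4 - 167 = -171)
b = -14675
b/Q(W(O(1), o(-1, -5))) = -14675/(-171) = -14675*(-1/171) = 14675/171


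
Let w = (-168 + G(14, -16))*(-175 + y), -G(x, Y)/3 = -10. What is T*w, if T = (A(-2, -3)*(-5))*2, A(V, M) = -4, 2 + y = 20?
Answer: 866640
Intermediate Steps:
y = 18 (y = -2 + 20 = 18)
G(x, Y) = 30 (G(x, Y) = -3*(-10) = 30)
w = 21666 (w = (-168 + 30)*(-175 + 18) = -138*(-157) = 21666)
T = 40 (T = -4*(-5)*2 = 20*2 = 40)
T*w = 40*21666 = 866640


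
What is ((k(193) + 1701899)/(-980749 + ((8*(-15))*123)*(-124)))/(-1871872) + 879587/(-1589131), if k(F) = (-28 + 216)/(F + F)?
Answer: -269942882402461024963/487699082826524758016 ≈ -0.55350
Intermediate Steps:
k(F) = 94/F (k(F) = 188/((2*F)) = 188*(1/(2*F)) = 94/F)
((k(193) + 1701899)/(-980749 + ((8*(-15))*123)*(-124)))/(-1871872) + 879587/(-1589131) = ((94/193 + 1701899)/(-980749 + ((8*(-15))*123)*(-124)))/(-1871872) + 879587/(-1589131) = ((94*(1/193) + 1701899)/(-980749 - 120*123*(-124)))*(-1/1871872) + 879587*(-1/1589131) = ((94/193 + 1701899)/(-980749 - 14760*(-124)))*(-1/1871872) - 879587/1589131 = (328466601/(193*(-980749 + 1830240)))*(-1/1871872) - 879587/1589131 = ((328466601/193)/849491)*(-1/1871872) - 879587/1589131 = ((328466601/193)*(1/849491))*(-1/1871872) - 879587/1589131 = (328466601/163951763)*(-1/1871872) - 879587/1589131 = -328466601/306896714510336 - 879587/1589131 = -269942882402461024963/487699082826524758016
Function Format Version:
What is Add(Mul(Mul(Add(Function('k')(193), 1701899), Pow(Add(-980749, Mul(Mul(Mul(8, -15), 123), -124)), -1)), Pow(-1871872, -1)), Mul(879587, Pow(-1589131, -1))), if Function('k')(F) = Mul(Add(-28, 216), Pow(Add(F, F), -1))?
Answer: Rational(-269942882402461024963, 487699082826524758016) ≈ -0.55350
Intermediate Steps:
Function('k')(F) = Mul(94, Pow(F, -1)) (Function('k')(F) = Mul(188, Pow(Mul(2, F), -1)) = Mul(188, Mul(Rational(1, 2), Pow(F, -1))) = Mul(94, Pow(F, -1)))
Add(Mul(Mul(Add(Function('k')(193), 1701899), Pow(Add(-980749, Mul(Mul(Mul(8, -15), 123), -124)), -1)), Pow(-1871872, -1)), Mul(879587, Pow(-1589131, -1))) = Add(Mul(Mul(Add(Mul(94, Pow(193, -1)), 1701899), Pow(Add(-980749, Mul(Mul(Mul(8, -15), 123), -124)), -1)), Pow(-1871872, -1)), Mul(879587, Pow(-1589131, -1))) = Add(Mul(Mul(Add(Mul(94, Rational(1, 193)), 1701899), Pow(Add(-980749, Mul(Mul(-120, 123), -124)), -1)), Rational(-1, 1871872)), Mul(879587, Rational(-1, 1589131))) = Add(Mul(Mul(Add(Rational(94, 193), 1701899), Pow(Add(-980749, Mul(-14760, -124)), -1)), Rational(-1, 1871872)), Rational(-879587, 1589131)) = Add(Mul(Mul(Rational(328466601, 193), Pow(Add(-980749, 1830240), -1)), Rational(-1, 1871872)), Rational(-879587, 1589131)) = Add(Mul(Mul(Rational(328466601, 193), Pow(849491, -1)), Rational(-1, 1871872)), Rational(-879587, 1589131)) = Add(Mul(Mul(Rational(328466601, 193), Rational(1, 849491)), Rational(-1, 1871872)), Rational(-879587, 1589131)) = Add(Mul(Rational(328466601, 163951763), Rational(-1, 1871872)), Rational(-879587, 1589131)) = Add(Rational(-328466601, 306896714510336), Rational(-879587, 1589131)) = Rational(-269942882402461024963, 487699082826524758016)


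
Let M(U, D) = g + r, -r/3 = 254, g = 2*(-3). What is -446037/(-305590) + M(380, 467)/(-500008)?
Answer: 27907095177/19099680590 ≈ 1.4611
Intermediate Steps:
g = -6
r = -762 (r = -3*254 = -762)
M(U, D) = -768 (M(U, D) = -6 - 762 = -768)
-446037/(-305590) + M(380, 467)/(-500008) = -446037/(-305590) - 768/(-500008) = -446037*(-1/305590) - 768*(-1/500008) = 446037/305590 + 96/62501 = 27907095177/19099680590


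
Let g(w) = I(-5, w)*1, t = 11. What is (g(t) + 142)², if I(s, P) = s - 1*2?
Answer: 18225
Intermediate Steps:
I(s, P) = -2 + s (I(s, P) = s - 2 = -2 + s)
g(w) = -7 (g(w) = (-2 - 5)*1 = -7*1 = -7)
(g(t) + 142)² = (-7 + 142)² = 135² = 18225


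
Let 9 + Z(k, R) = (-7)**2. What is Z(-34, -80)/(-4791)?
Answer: -40/4791 ≈ -0.0083490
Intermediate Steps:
Z(k, R) = 40 (Z(k, R) = -9 + (-7)**2 = -9 + 49 = 40)
Z(-34, -80)/(-4791) = 40/(-4791) = 40*(-1/4791) = -40/4791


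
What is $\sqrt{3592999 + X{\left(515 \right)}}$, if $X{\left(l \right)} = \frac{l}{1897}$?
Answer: $\frac{3 \sqrt{1436644390594}}{1897} \approx 1895.5$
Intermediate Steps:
$X{\left(l \right)} = \frac{l}{1897}$ ($X{\left(l \right)} = l \frac{1}{1897} = \frac{l}{1897}$)
$\sqrt{3592999 + X{\left(515 \right)}} = \sqrt{3592999 + \frac{1}{1897} \cdot 515} = \sqrt{3592999 + \frac{515}{1897}} = \sqrt{\frac{6815919618}{1897}} = \frac{3 \sqrt{1436644390594}}{1897}$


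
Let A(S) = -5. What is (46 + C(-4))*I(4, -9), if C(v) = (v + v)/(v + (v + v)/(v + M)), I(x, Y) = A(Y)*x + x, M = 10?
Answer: -760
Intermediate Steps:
I(x, Y) = -4*x (I(x, Y) = -5*x + x = -4*x)
C(v) = 2*v/(v + 2*v/(10 + v)) (C(v) = (v + v)/(v + (v + v)/(v + 10)) = (2*v)/(v + (2*v)/(10 + v)) = (2*v)/(v + 2*v/(10 + v)) = 2*v/(v + 2*v/(10 + v)))
(46 + C(-4))*I(4, -9) = (46 + 2*(10 - 4)/(12 - 4))*(-4*4) = (46 + 2*6/8)*(-16) = (46 + 2*(⅛)*6)*(-16) = (46 + 3/2)*(-16) = (95/2)*(-16) = -760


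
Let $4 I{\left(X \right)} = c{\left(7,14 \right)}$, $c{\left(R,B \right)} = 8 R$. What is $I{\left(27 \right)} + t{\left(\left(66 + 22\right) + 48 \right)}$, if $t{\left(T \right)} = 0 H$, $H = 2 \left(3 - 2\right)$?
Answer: $14$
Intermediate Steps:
$H = 2$ ($H = 2 \left(3 - 2\right) = 2 \cdot 1 = 2$)
$t{\left(T \right)} = 0$ ($t{\left(T \right)} = 0 \cdot 2 = 0$)
$I{\left(X \right)} = 14$ ($I{\left(X \right)} = \frac{8 \cdot 7}{4} = \frac{1}{4} \cdot 56 = 14$)
$I{\left(27 \right)} + t{\left(\left(66 + 22\right) + 48 \right)} = 14 + 0 = 14$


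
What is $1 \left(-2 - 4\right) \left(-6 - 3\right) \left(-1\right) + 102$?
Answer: $48$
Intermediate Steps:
$1 \left(-2 - 4\right) \left(-6 - 3\right) \left(-1\right) + 102 = 1 \left(-6\right) \left(\left(-9\right) \left(-1\right)\right) + 102 = \left(-6\right) 9 + 102 = -54 + 102 = 48$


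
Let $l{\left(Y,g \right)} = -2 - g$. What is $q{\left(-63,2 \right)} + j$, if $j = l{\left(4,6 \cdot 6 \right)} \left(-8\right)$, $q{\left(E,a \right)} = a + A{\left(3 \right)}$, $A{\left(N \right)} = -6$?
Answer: $300$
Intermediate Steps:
$q{\left(E,a \right)} = -6 + a$ ($q{\left(E,a \right)} = a - 6 = -6 + a$)
$j = 304$ ($j = \left(-2 - 6 \cdot 6\right) \left(-8\right) = \left(-2 - 36\right) \left(-8\right) = \left(-38\right) \left(-8\right) = 304$)
$q{\left(-63,2 \right)} + j = \left(-6 + 2\right) + 304 = -4 + 304 = 300$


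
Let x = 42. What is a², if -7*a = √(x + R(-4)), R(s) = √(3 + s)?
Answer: 6/7 + I/49 ≈ 0.85714 + 0.020408*I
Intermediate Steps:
a = -√(42 + I)/7 (a = -√(42 + √(3 - 4))/7 = -√(42 + √(-1))/7 = -√(42 + I)/7 ≈ -0.92589 - 0.011021*I)
a² = (-√(42 + I)/7)² = 6/7 + I/49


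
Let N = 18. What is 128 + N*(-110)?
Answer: -1852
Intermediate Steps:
128 + N*(-110) = 128 + 18*(-110) = 128 - 1980 = -1852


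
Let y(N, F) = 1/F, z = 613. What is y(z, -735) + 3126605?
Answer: 2298054674/735 ≈ 3.1266e+6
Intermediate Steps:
y(z, -735) + 3126605 = 1/(-735) + 3126605 = -1/735 + 3126605 = 2298054674/735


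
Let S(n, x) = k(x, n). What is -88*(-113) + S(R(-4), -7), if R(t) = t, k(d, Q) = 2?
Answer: 9946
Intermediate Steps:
S(n, x) = 2
-88*(-113) + S(R(-4), -7) = -88*(-113) + 2 = 9944 + 2 = 9946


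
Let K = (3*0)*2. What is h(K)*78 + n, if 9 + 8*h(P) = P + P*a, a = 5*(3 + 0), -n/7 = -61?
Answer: 1357/4 ≈ 339.25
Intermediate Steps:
n = 427 (n = -7*(-61) = 427)
K = 0 (K = 0*2 = 0)
a = 15 (a = 5*3 = 15)
h(P) = -9/8 + 2*P (h(P) = -9/8 + (P + P*15)/8 = -9/8 + (P + 15*P)/8 = -9/8 + (16*P)/8 = -9/8 + 2*P)
h(K)*78 + n = (-9/8 + 2*0)*78 + 427 = (-9/8 + 0)*78 + 427 = -9/8*78 + 427 = -351/4 + 427 = 1357/4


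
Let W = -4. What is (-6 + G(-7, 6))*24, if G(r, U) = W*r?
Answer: 528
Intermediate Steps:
G(r, U) = -4*r
(-6 + G(-7, 6))*24 = (-6 - 4*(-7))*24 = (-6 + 28)*24 = 22*24 = 528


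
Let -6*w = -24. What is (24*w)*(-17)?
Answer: -1632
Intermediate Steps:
w = 4 (w = -1/6*(-24) = 4)
(24*w)*(-17) = (24*4)*(-17) = 96*(-17) = -1632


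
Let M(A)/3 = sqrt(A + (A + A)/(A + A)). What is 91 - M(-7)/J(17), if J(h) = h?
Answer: 91 - 3*I*sqrt(6)/17 ≈ 91.0 - 0.43226*I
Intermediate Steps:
M(A) = 3*sqrt(1 + A) (M(A) = 3*sqrt(A + (A + A)/(A + A)) = 3*sqrt(A + (2*A)/((2*A))) = 3*sqrt(A + (2*A)*(1/(2*A))) = 3*sqrt(A + 1) = 3*sqrt(1 + A))
91 - M(-7)/J(17) = 91 - 3*sqrt(1 - 7)/17 = 91 - 3*sqrt(-6)/17 = 91 - 3*(I*sqrt(6))/17 = 91 - 3*I*sqrt(6)/17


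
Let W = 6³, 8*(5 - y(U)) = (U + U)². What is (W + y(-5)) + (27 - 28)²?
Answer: 419/2 ≈ 209.50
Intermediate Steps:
y(U) = 5 - U²/2 (y(U) = 5 - (U + U)²/8 = 5 - 4*U²/8 = 5 - U²/2)
W = 216
(W + y(-5)) + (27 - 28)² = (216 + (5 - ½*(-5)²)) + (27 - 28)² = (216 + (5 - ½*25)) + (-1)² = (216 + (5 - 25/2)) + 1 = (216 - 15/2) + 1 = 417/2 + 1 = 419/2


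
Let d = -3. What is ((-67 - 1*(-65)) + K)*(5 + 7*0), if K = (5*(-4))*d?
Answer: 290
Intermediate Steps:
K = 60 (K = (5*(-4))*(-3) = -20*(-3) = 60)
((-67 - 1*(-65)) + K)*(5 + 7*0) = ((-67 - 1*(-65)) + 60)*(5 + 7*0) = ((-67 + 65) + 60)*(5 + 0) = (-2 + 60)*5 = 58*5 = 290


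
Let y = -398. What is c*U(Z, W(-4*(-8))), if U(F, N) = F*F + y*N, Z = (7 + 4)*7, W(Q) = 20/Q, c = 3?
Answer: 68163/4 ≈ 17041.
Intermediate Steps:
Z = 77 (Z = 11*7 = 77)
U(F, N) = F² - 398*N (U(F, N) = F*F - 398*N = F² - 398*N)
c*U(Z, W(-4*(-8))) = 3*(77² - 7960/((-4*(-8)))) = 3*(5929 - 7960/32) = 3*(5929 - 398*5/8) = 3*(5929 - 995/4) = 3*(22721/4) = 68163/4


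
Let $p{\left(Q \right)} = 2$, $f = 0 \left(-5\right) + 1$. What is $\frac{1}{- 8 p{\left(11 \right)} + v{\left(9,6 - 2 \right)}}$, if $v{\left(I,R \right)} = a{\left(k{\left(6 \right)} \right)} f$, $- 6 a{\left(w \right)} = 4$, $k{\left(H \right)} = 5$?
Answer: $- \frac{3}{50} \approx -0.06$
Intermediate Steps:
$a{\left(w \right)} = - \frac{2}{3}$ ($a{\left(w \right)} = \left(- \frac{1}{6}\right) 4 = - \frac{2}{3}$)
$f = 1$ ($f = 0 + 1 = 1$)
$v{\left(I,R \right)} = - \frac{2}{3}$ ($v{\left(I,R \right)} = \left(- \frac{2}{3}\right) 1 = - \frac{2}{3}$)
$\frac{1}{- 8 p{\left(11 \right)} + v{\left(9,6 - 2 \right)}} = \frac{1}{\left(-8\right) 2 - \frac{2}{3}} = \frac{1}{-16 - \frac{2}{3}} = \frac{1}{- \frac{50}{3}} = - \frac{3}{50}$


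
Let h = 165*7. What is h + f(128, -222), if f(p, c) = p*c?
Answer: -27261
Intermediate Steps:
f(p, c) = c*p
h = 1155
h + f(128, -222) = 1155 - 222*128 = 1155 - 28416 = -27261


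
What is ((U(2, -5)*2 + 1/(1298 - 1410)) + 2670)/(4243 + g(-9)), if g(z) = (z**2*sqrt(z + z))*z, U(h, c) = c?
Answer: 1264070317/3087726544 + 651548853*I*sqrt(2)/3087726544 ≈ 0.40939 + 0.29842*I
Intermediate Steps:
g(z) = sqrt(2)*z**(7/2) (g(z) = (z**2*sqrt(2*z))*z = (z**2*(sqrt(2)*sqrt(z)))*z = (sqrt(2)*z**(5/2))*z = sqrt(2)*z**(7/2))
((U(2, -5)*2 + 1/(1298 - 1410)) + 2670)/(4243 + g(-9)) = ((-5*2 + 1/(1298 - 1410)) + 2670)/(4243 + sqrt(2)*(-9)**(7/2)) = ((-10 + 1/(-112)) + 2670)/(4243 + sqrt(2)*(-2187*I)) = ((-10 - 1/112) + 2670)/(4243 - 2187*I*sqrt(2)) = (-1121/112 + 2670)/(4243 - 2187*I*sqrt(2)) = 297919/(112*(4243 - 2187*I*sqrt(2)))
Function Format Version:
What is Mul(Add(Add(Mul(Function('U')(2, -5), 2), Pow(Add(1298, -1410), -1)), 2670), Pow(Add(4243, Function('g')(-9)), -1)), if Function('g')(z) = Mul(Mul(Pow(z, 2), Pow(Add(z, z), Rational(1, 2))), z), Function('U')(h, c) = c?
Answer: Add(Rational(1264070317, 3087726544), Mul(Rational(651548853, 3087726544), I, Pow(2, Rational(1, 2)))) ≈ Add(0.40939, Mul(0.29842, I))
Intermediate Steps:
Function('g')(z) = Mul(Pow(2, Rational(1, 2)), Pow(z, Rational(7, 2))) (Function('g')(z) = Mul(Mul(Pow(z, 2), Pow(Mul(2, z), Rational(1, 2))), z) = Mul(Mul(Pow(z, 2), Mul(Pow(2, Rational(1, 2)), Pow(z, Rational(1, 2)))), z) = Mul(Mul(Pow(2, Rational(1, 2)), Pow(z, Rational(5, 2))), z) = Mul(Pow(2, Rational(1, 2)), Pow(z, Rational(7, 2))))
Mul(Add(Add(Mul(Function('U')(2, -5), 2), Pow(Add(1298, -1410), -1)), 2670), Pow(Add(4243, Function('g')(-9)), -1)) = Mul(Add(Add(Mul(-5, 2), Pow(Add(1298, -1410), -1)), 2670), Pow(Add(4243, Mul(Pow(2, Rational(1, 2)), Pow(-9, Rational(7, 2)))), -1)) = Mul(Add(Add(-10, Pow(-112, -1)), 2670), Pow(Add(4243, Mul(Pow(2, Rational(1, 2)), Mul(-2187, I))), -1)) = Mul(Add(Add(-10, Rational(-1, 112)), 2670), Pow(Add(4243, Mul(-2187, I, Pow(2, Rational(1, 2)))), -1)) = Mul(Add(Rational(-1121, 112), 2670), Pow(Add(4243, Mul(-2187, I, Pow(2, Rational(1, 2)))), -1)) = Mul(Rational(297919, 112), Pow(Add(4243, Mul(-2187, I, Pow(2, Rational(1, 2)))), -1))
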